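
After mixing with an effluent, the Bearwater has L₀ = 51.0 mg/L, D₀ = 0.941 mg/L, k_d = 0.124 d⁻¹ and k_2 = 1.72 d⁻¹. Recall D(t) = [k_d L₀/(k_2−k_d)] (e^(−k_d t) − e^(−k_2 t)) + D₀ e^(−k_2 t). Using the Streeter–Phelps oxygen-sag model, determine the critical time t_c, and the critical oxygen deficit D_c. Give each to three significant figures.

With k_2/k_d = 13.87 and 1 − D₀(k_2−k_d)/(k_d L₀) = 0.7625,
t_c = ln(13.87 × 0.7625) / (1.72 − 0.124) = ln(10.58) / 1.596 = 2.359/1.596 = 1.478 d.
D_c = (k_d/k_2) L₀ e^(−k_d t_c) = (0.124/1.72) × 51.0 × e^(−0.124×1.478) = 0.07209 × 51.0 × 0.8326 = 3.061 mg/L.

t_c ≈ 1.48 d; D_c ≈ 3.06 mg/L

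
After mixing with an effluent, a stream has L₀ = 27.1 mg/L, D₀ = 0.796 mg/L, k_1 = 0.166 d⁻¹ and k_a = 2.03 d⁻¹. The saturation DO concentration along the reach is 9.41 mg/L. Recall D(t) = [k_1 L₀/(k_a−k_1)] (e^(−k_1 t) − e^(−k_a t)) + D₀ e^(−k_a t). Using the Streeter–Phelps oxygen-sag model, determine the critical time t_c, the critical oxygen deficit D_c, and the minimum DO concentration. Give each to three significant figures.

At the critical point dD/dt = 0, so k_1 L₀ e^(−k_1 t) = k_a D. Substituting D(t) from the Streeter–Phelps equation and solving for t gives
t_c = ln[(k_a/k_1)(1 − D₀(k_a−k_1)/(k_1 L₀))] / (k_a−k_1).
Here k_a−k_1 = 1.864 d⁻¹ and 1 − D₀(k_a−k_1)/(k_1 L₀) = 1 − 0.796×1.864/(0.166×27.1) = 0.6702, so
t_c = ln(12.23 × 0.6702) / 1.864 = 2.104 / 1.864 = 1.129 d.
L(t_c) = L₀ e^(−k_1 t_c) = 27.1 × 0.8292 = 22.47 mg/L, and at the critical point k_a D_c = k_1 L, so D_c = (0.166/2.03) × 22.47 = 1.837 mg/L.
Minimum DO = C_s − D_c = 9.41 − 1.837 = 7.573 mg/L.

t_c ≈ 1.13 d; D_c ≈ 1.84 mg/L; min DO ≈ 7.57 mg/L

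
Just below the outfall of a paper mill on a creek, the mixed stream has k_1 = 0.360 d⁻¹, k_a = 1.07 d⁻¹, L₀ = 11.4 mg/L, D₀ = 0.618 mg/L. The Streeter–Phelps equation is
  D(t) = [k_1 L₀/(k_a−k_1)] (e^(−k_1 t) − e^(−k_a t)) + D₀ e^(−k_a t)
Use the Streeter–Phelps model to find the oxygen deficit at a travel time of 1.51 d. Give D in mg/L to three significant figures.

k_1 L₀/(k_a−k_1) = 0.360×11.4/(1.07−0.360) = 4.104/0.7100 = 5.780 mg/L.
e^(−k_1 t) = e^(−0.360×1.510) = 0.5807; e^(−k_a t) = e^(−1.07×1.510) = 0.1988.
D = 5.780 × (0.5807 − 0.1988) + 0.618 × 0.1988 = 2.208 + 0.1228 = 2.330 mg/L.

D ≈ 2.33 mg/L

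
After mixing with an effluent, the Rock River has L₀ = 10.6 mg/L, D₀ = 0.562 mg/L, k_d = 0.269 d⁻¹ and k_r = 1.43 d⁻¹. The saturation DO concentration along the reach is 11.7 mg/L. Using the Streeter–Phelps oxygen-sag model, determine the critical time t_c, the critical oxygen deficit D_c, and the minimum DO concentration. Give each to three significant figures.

At the critical point dD/dt = 0, so k_d L₀ e^(−k_d t) = k_r D. Substituting D(t) from the Streeter–Phelps equation and solving for t gives
t_c = ln[(k_r/k_d)(1 − D₀(k_r−k_d)/(k_d L₀))] / (k_r−k_d).
Here k_r−k_d = 1.161 d⁻¹ and 1 − D₀(k_r−k_d)/(k_d L₀) = 1 − 0.562×1.161/(0.269×10.6) = 0.7712, so
t_c = ln(5.316 × 0.7712) / 1.161 = 1.411 / 1.161 = 1.215 d.
D_c = (k_d/k_r) L₀ e^(−k_d t_c) = (0.269/1.43) × 10.6 × e^(−0.269×1.215) = 0.1881 × 10.6 × 0.7212 = 1.438 mg/L.
Minimum DO = C_s − D_c = 11.7 − 1.438 = 10.26 mg/L.

t_c ≈ 1.22 d; D_c ≈ 1.44 mg/L; min DO ≈ 10.3 mg/L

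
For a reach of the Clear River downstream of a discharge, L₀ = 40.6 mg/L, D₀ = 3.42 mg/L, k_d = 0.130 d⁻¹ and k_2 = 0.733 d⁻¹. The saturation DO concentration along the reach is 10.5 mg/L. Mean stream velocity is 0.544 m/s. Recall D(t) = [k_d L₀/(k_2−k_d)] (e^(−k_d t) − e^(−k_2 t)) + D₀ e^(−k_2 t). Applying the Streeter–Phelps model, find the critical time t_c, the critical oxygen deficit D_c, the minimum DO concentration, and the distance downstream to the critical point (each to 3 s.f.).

t_c ≈ 2.05 d; D_c ≈ 5.52 mg/L; min DO ≈ 4.98 mg/L; x_c ≈ 96.2 km

At the critical point dD/dt = 0, so k_d L₀ e^(−k_d t) = k_2 D. Substituting D(t) from the Streeter–Phelps equation and solving for t gives
t_c = ln[(k_2/k_d)(1 − D₀(k_2−k_d)/(k_d L₀))] / (k_2−k_d).
Here k_2−k_d = 0.6030 d⁻¹ and 1 − D₀(k_2−k_d)/(k_d L₀) = 1 − 3.42×0.6030/(0.130×40.6) = 0.6093, so
t_c = ln(5.638 × 0.6093) / 0.6030 = 1.234 / 0.6030 = 2.047 d.
L(t_c) = L₀ e^(−k_d t_c) = 40.6 × 0.7664 = 31.12 mg/L, and at the critical point k_2 D_c = k_d L, so D_c = (0.130/0.733) × 31.12 = 5.518 mg/L.
Minimum DO = C_s − D_c = 10.5 − 5.518 = 4.982 mg/L.
x_c = v t_c = 0.544 m/s × 2.047 d × 86400 s/d = 96200 m ≈ 96.2 km.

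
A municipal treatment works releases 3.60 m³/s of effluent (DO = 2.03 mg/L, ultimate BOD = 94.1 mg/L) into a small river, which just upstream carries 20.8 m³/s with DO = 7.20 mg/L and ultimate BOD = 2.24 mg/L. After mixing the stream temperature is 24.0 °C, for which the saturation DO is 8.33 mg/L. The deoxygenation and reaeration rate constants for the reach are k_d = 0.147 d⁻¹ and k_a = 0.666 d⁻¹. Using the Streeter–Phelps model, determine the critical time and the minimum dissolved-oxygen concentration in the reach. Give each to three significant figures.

t_c ≈ 1.85 d; minimum DO ≈ 5.67 mg/L

Mixed DO = (20.8×7.20 + 3.60×2.03)/(20.8+3.60) = 157.1/24.40 = 6.437 mg/L.
Mixed L₀ = (20.8×2.24 + 3.60×94.1)/(24.40) = 385.4/24.40 = 15.79 mg/L.
Initial deficit D₀ = C_s − DO₀ = 8.33 − 6.437 = 1.893 mg/L.
t_c = (1/0.5190) ln[(0.666/0.147)(1 − 1.893×0.5190/(0.147×15.79))] = 1.927 × ln(2.614) = 1.851 d.
D_c = (0.147/0.666) × 15.79 × e^(−0.147×1.851) = 0.2207 × 15.79 × 0.7618 = 2.655 mg/L.
Minimum DO = 8.33 − 2.655 = 5.675 mg/L.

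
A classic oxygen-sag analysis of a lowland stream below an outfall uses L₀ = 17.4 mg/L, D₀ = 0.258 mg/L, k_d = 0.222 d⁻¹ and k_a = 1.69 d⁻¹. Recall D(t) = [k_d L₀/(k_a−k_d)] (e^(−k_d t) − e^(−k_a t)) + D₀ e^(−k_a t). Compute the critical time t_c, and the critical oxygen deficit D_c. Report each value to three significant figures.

t_c ≈ 1.31 d; D_c ≈ 1.71 mg/L

With k_a/k_d = 7.613 and 1 − D₀(k_a−k_d)/(k_d L₀) = 0.9020,
t_c = ln(7.613 × 0.9020) / (1.69 − 0.222) = ln(6.866) / 1.468 = 1.927/1.468 = 1.312 d.
D_c = (k_d/k_a) L₀ e^(−k_d t_c) = (0.222/1.69) × 17.4 × e^(−0.222×1.312) = 0.1314 × 17.4 × 0.7473 = 1.708 mg/L.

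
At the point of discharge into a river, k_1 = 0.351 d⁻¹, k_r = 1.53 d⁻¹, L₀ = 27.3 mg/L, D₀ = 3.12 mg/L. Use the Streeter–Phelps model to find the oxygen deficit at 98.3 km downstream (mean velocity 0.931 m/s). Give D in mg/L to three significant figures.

Travel time t = x/v = 98.3 km / (0.931 m/s) = 98300 m / 0.931 m/s = 105600 s = 1.222 d.
k_1 L₀/(k_r−k_1) = 0.351×27.3/(1.53−0.351) = 9.582/1.179 = 8.127 mg/L.
e^(−k_1 t) = e^(−0.351×1.222) = 0.6512; e^(−k_r t) = e^(−1.53×1.222) = 0.1542.
D = 8.127 × (0.6512 − 0.1542) + 3.12 × 0.1542 = 4.040 + 0.4810 = 4.521 mg/L.

D ≈ 4.52 mg/L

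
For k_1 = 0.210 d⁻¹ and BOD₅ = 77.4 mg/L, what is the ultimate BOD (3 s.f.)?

BOD₅ = L₀(1 − e^(−5k_1)) ⇒ L₀ = BOD₅ / (1 − e^(−5×0.210))
= 77.4 / (1 − 0.3499) = 77.4 / 0.6501 = 119.1 mg/L.

L₀ ≈ 119 mg/L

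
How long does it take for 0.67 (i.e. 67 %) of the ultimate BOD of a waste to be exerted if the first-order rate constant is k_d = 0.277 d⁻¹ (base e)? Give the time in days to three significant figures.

y/L₀ = 1 − e^(−k_d t) = 0.67 ⇒ e^(−k_d t) = 0.330
t = −ln(0.330) / 0.277 = 1.109 / 0.277 = 4.002 d.

t ≈ 4.00 d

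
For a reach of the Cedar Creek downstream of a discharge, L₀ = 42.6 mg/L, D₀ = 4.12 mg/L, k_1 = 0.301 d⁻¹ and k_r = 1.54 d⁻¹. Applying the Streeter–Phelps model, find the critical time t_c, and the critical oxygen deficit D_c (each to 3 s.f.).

t_c ≈ 0.908 d; D_c ≈ 6.34 mg/L

At the critical point dD/dt = 0, so k_1 L₀ e^(−k_1 t) = k_r D. Substituting D(t) from the Streeter–Phelps equation and solving for t gives
t_c = ln[(k_r/k_1)(1 − D₀(k_r−k_1)/(k_1 L₀))] / (k_r−k_1).
Here k_r−k_1 = 1.239 d⁻¹ and 1 − D₀(k_r−k_1)/(k_1 L₀) = 1 − 4.12×1.239/(0.301×42.6) = 0.6019, so
t_c = ln(5.116 × 0.6019) / 1.239 = 1.125 / 1.239 = 0.9078 d.
L(t_c) = L₀ e^(−k_1 t_c) = 42.6 × 0.7609 = 32.41 mg/L, and at the critical point k_r D_c = k_1 L, so D_c = (0.301/1.54) × 32.41 = 6.336 mg/L.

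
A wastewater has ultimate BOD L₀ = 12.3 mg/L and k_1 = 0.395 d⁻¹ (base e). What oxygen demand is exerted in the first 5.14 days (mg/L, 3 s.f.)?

y ≈ 10.7 mg/L

y_t = L₀(1 − e^(−k_1 t)) = 12.3 × (1 − e^(−0.395×5.14))
= 12.3 × (1 − 0.1313) = 12.3 × 0.8687 = 10.69 mg/L.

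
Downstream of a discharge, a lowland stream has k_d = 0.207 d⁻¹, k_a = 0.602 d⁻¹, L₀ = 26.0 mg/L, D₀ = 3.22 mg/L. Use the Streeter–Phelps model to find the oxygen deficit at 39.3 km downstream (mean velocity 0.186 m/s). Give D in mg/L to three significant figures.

Travel time t = x/v = 39.3 km / (0.186 m/s) = 39300 m / 0.186 m/s = 211300 s = 2.445 d.
k_d L₀/(k_a−k_d) = 0.207×26.0/(0.602−0.207) = 5.382/0.3950 = 13.63 mg/L.
e^(−k_d t) = e^(−0.207×2.445) = 0.6028; e^(−k_a t) = e^(−0.602×2.445) = 0.2294.
D = 13.63 × (0.6028 − 0.2294) + 3.22 × 0.2294 = 5.087 + 0.7387 = 5.826 mg/L.

D ≈ 5.83 mg/L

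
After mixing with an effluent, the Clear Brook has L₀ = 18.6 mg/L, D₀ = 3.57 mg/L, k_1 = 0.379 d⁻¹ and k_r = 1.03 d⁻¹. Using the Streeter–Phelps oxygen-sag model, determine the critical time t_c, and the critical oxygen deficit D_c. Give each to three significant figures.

At the critical point dD/dt = 0, so k_1 L₀ e^(−k_1 t) = k_r D. Substituting D(t) from the Streeter–Phelps equation and solving for t gives
t_c = ln[(k_r/k_1)(1 − D₀(k_r−k_1)/(k_1 L₀))] / (k_r−k_1).
Here k_r−k_1 = 0.6510 d⁻¹ and 1 − D₀(k_r−k_1)/(k_1 L₀) = 1 − 3.57×0.6510/(0.379×18.6) = 0.6703, so
t_c = ln(2.718 × 0.6703) / 0.6510 = 0.5998 / 0.6510 = 0.9213 d.
D_c = (k_1/k_r) L₀ e^(−k_1 t_c) = (0.379/1.03) × 18.6 × e^(−0.379×0.9213) = 0.3680 × 18.6 × 0.7053 = 4.827 mg/L.

t_c ≈ 0.921 d; D_c ≈ 4.83 mg/L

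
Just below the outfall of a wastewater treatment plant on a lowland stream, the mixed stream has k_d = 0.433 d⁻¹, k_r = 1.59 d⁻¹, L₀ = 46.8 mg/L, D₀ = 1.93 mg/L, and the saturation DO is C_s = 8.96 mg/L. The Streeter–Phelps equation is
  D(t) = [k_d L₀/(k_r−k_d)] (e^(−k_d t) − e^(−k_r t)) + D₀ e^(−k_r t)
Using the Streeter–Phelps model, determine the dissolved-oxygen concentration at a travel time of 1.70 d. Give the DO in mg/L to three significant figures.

DO ≈ 1.62 mg/L

k_d L₀/(k_r−k_d) = 0.433×46.8/(1.59−0.433) = 20.26/1.157 = 17.51 mg/L.
e^(−k_d t) = e^(−0.433×1.700) = 0.4790; e^(−k_r t) = e^(−1.59×1.700) = 0.06700.
D = 17.51 × (0.4790 − 0.06700) + 1.93 × 0.06700 = 7.216 + 0.1293 = 7.345 mg/L.
DO = C_s − D = 8.96 − 7.345 = 1.615 mg/L.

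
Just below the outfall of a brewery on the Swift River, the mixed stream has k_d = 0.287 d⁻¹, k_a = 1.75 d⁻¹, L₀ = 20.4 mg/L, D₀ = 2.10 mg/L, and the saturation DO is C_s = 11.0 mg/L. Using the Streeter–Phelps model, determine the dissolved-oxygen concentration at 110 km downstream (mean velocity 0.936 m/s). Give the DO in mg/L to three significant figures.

DO ≈ 8.47 mg/L

Travel time t = x/v = 110 km / (0.936 m/s) = 110000 m / 0.936 m/s = 117500 s = 1.360 d.
k_d L₀/(k_a−k_d) = 0.287×20.4/(1.75−0.287) = 5.855/1.463 = 4.002 mg/L.
e^(−k_d t) = e^(−0.287×1.360) = 0.6768; e^(−k_a t) = e^(−1.75×1.360) = 0.09252.
D = 4.002 × (0.6768 − 0.09252) + 2.10 × 0.09252 = 2.338 + 0.1943 = 2.533 mg/L.
DO = C_s − D = 11.0 − 2.533 = 8.467 mg/L.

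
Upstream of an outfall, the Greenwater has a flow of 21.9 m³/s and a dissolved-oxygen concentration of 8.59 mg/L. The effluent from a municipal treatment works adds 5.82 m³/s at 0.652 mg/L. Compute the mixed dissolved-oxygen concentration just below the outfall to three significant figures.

6.92 mg/L

Flow-weighted mixing: C = (Q_r C_r + Q_w C_w)/(Q_r + Q_w)
= (21.9×8.59 + 5.82×0.652)/(21.9 + 5.82) = 191.9/27.72 = 6.923 mg/L.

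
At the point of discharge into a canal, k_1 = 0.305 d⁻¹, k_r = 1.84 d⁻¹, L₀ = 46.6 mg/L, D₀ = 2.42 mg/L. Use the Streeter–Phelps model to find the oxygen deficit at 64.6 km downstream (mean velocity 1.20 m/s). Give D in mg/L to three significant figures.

D ≈ 5.48 mg/L

Travel time t = x/v = 64.6 km / (1.20 m/s) = 64600 m / 1.20 m/s = 53830 s = 0.6231 d.
k_1 L₀/(k_r−k_1) = 0.305×46.6/(1.84−0.305) = 14.21/1.535 = 9.259 mg/L.
e^(−k_1 t) = e^(−0.305×0.6231) = 0.8269; e^(−k_r t) = e^(−1.84×0.6231) = 0.3178.
D = 9.259 × (0.8269 − 0.3178) + 2.42 × 0.3178 = 4.715 + 0.7690 = 5.483 mg/L.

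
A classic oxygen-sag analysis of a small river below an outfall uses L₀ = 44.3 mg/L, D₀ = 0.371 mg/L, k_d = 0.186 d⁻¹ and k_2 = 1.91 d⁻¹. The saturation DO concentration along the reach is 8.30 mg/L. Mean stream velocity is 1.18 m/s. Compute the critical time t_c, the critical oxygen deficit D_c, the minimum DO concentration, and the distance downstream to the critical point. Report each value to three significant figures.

t_c ≈ 1.30 d; D_c ≈ 3.38 mg/L; min DO ≈ 4.92 mg/L; x_c ≈ 133 km

t_c = [1/(k_2−k_d)] ln[(k_2/k_d)(1 − D₀(k_2−k_d)/(k_d L₀))]
= [1/(1.91−0.186)] ln[(1.91/0.186)(1 − 0.371×1.724/(0.186×44.3))]
= (1/1.724) ln[10.27 × 0.9224] = 0.5800 × ln(9.472) = 0.5800 × 2.248 = 1.304 d.
D_c = (k_d/k_2) L₀ e^(−k_d t_c) = (0.186/1.91) × 44.3 × e^(−0.186×1.304) = 0.09738 × 44.3 × 0.7846 = 3.385 mg/L.
Minimum DO = C_s − D_c = 8.30 − 3.385 = 4.915 mg/L.
x_c = v t_c = 1.18 m/s × 1.304 d × 86400 s/d = 133000 m ≈ 133 km.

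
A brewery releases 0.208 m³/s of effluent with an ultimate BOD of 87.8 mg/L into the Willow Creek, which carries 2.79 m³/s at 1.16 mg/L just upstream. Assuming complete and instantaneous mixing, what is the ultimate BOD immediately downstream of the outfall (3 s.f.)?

Flow-weighted mixing: C = (Q_r C_r + Q_w C_w)/(Q_r + Q_w)
= (2.79×1.16 + 0.208×87.8)/(2.79 + 0.208) = 21.50/2.998 = 7.171 mg/L.

7.17 mg/L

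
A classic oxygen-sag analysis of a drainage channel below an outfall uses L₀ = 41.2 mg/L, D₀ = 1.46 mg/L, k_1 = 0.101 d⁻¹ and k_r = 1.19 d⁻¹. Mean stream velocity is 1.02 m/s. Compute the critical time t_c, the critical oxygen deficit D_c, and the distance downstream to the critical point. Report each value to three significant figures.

t_c = [1/(k_r−k_1)] ln[(k_r/k_1)(1 − D₀(k_r−k_1)/(k_1 L₀))]
= [1/(1.19−0.101)] ln[(1.19/0.101)(1 − 1.46×1.089/(0.101×41.2))]
= (1/1.089) ln[11.78 × 0.6179] = 0.9183 × ln(7.280) = 0.9183 × 1.985 = 1.823 d.
D_c = (k_1/k_r) L₀ e^(−k_1 t_c) = (0.101/1.19) × 41.2 × e^(−0.101×1.823) = 0.08487 × 41.2 × 0.8318 = 2.909 mg/L.
x_c = v t_c = 1.02 m/s × 1.823 d × 86400 s/d = 160700 m ≈ 161 km.

t_c ≈ 1.82 d; D_c ≈ 2.91 mg/L; x_c ≈ 161 km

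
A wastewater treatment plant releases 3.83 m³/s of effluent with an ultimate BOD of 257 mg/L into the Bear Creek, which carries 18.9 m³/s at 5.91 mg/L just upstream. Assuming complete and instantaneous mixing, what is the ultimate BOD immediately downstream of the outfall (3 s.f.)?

48.2 mg/L

Flow-weighted mixing: C = (Q_r C_r + Q_w C_w)/(Q_r + Q_w)
= (18.9×5.91 + 3.83×257)/(18.9 + 3.83) = 1096/22.73 = 48.22 mg/L.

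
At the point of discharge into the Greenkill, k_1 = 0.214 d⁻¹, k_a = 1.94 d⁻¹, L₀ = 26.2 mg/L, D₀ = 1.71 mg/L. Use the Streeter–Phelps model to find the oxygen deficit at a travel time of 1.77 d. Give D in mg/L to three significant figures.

D ≈ 2.17 mg/L

k_1 L₀/(k_a−k_1) = 0.214×26.2/(1.94−0.214) = 5.607/1.726 = 3.248 mg/L.
e^(−k_1 t) = e^(−0.214×1.770) = 0.6847; e^(−k_a t) = e^(−1.94×1.770) = 0.03226.
D = 3.248 × (0.6847 − 0.03226) + 1.71 × 0.03226 = 2.119 + 0.05517 = 2.175 mg/L.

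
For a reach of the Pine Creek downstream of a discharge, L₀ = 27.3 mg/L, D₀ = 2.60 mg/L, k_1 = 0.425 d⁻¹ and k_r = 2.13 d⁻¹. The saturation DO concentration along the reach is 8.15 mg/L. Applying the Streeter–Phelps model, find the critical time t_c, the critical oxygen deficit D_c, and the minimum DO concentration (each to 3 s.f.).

t_c ≈ 0.663 d; D_c ≈ 4.11 mg/L; min DO ≈ 4.04 mg/L

At the critical point dD/dt = 0, so k_1 L₀ e^(−k_1 t) = k_r D. Substituting D(t) from the Streeter–Phelps equation and solving for t gives
t_c = ln[(k_r/k_1)(1 − D₀(k_r−k_1)/(k_1 L₀))] / (k_r−k_1).
Here k_r−k_1 = 1.705 d⁻¹ and 1 − D₀(k_r−k_1)/(k_1 L₀) = 1 − 2.60×1.705/(0.425×27.3) = 0.6179, so
t_c = ln(5.012 × 0.6179) / 1.705 = 1.130 / 1.705 = 0.6630 d.
L(t_c) = L₀ e^(−k_1 t_c) = 27.3 × 0.7544 = 20.60 mg/L, and at the critical point k_r D_c = k_1 L, so D_c = (0.425/2.13) × 20.60 = 4.110 mg/L.
Minimum DO = C_s − D_c = 8.15 − 4.110 = 4.040 mg/L.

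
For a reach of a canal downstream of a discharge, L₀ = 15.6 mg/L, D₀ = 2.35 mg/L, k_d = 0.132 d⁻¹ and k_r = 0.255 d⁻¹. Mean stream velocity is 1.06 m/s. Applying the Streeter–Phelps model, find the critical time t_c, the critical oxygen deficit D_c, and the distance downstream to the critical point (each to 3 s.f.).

t_c ≈ 4.12 d; D_c ≈ 4.69 mg/L; x_c ≈ 378 km

At the critical point dD/dt = 0, so k_d L₀ e^(−k_d t) = k_r D. Substituting D(t) from the Streeter–Phelps equation and solving for t gives
t_c = ln[(k_r/k_d)(1 − D₀(k_r−k_d)/(k_d L₀))] / (k_r−k_d).
Here k_r−k_d = 0.1230 d⁻¹ and 1 − D₀(k_r−k_d)/(k_d L₀) = 1 − 2.35×0.1230/(0.132×15.6) = 0.8596, so
t_c = ln(1.932 × 0.8596) / 0.1230 = 0.5072 / 0.1230 = 4.124 d.
D_c = (k_d/k_r) L₀ e^(−k_d t_c) = (0.132/0.255) × 15.6 × e^(−0.132×4.124) = 0.5176 × 15.6 × 0.5802 = 4.686 mg/L.
x_c = v t_c = 1.06 m/s × 4.124 d × 86400 s/d = 377700 m ≈ 378 km.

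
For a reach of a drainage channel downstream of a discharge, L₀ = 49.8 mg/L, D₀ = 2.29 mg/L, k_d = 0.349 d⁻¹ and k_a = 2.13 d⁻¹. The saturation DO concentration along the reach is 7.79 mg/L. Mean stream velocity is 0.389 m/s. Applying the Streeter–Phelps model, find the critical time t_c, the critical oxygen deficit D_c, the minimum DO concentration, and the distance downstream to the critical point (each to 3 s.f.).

t_c ≈ 0.865 d; D_c ≈ 6.03 mg/L; min DO ≈ 1.76 mg/L; x_c ≈ 29.1 km

At the critical point dD/dt = 0, so k_d L₀ e^(−k_d t) = k_a D. Substituting D(t) from the Streeter–Phelps equation and solving for t gives
t_c = ln[(k_a/k_d)(1 − D₀(k_a−k_d)/(k_d L₀))] / (k_a−k_d).
Here k_a−k_d = 1.781 d⁻¹ and 1 − D₀(k_a−k_d)/(k_d L₀) = 1 − 2.29×1.781/(0.349×49.8) = 0.7653, so
t_c = ln(6.103 × 0.7653) / 1.781 = 1.541 / 1.781 = 0.8654 d.
L(t_c) = L₀ e^(−k_d t_c) = 49.8 × 0.7393 = 36.82 mg/L, and at the critical point k_a D_c = k_d L, so D_c = (0.349/2.13) × 36.82 = 6.033 mg/L.
Minimum DO = C_s − D_c = 7.79 − 6.033 = 1.757 mg/L.
x_c = v t_c = 0.389 m/s × 0.8654 d × 86400 s/d = 29090 m ≈ 29.1 km.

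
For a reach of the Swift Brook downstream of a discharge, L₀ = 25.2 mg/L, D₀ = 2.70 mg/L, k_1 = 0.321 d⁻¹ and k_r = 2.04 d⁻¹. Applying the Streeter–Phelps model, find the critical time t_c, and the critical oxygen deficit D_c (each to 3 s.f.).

t_c ≈ 0.580 d; D_c ≈ 3.29 mg/L

t_c = [1/(k_r−k_1)] ln[(k_r/k_1)(1 − D₀(k_r−k_1)/(k_1 L₀))]
= [1/(2.04−0.321)] ln[(2.04/0.321)(1 − 2.70×1.719/(0.321×25.2))]
= (1/1.719) ln[6.355 × 0.4262] = 0.5817 × ln(2.709) = 0.5817 × 0.9965 = 0.5797 d.
D_c = (k_1/k_r) L₀ e^(−k_1 t_c) = (0.321/2.04) × 25.2 × e^(−0.321×0.5797) = 0.1574 × 25.2 × 0.8302 = 3.292 mg/L.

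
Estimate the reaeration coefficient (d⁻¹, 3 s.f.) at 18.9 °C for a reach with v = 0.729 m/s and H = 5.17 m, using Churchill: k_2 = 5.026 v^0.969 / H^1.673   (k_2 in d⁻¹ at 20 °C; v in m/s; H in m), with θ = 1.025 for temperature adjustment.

k_2(20) = 5.026 × 0.729^0.969 / 5.17^1.673 = 5.026 × 0.7362 / 15.62 = 0.2369 d⁻¹.
k_2(18.9) = 0.2369 × 1.025^(18.9−20) = 0.2369 × 0.9732 = 0.2305 d⁻¹.

k_2 ≈ 0.231 d⁻¹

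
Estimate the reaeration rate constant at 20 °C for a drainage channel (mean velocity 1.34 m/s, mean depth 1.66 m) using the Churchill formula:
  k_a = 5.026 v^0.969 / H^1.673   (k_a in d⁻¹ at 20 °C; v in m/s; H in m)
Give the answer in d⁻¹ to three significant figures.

k_a = 5.026 × 1.34^0.969 / 1.66^1.673 = 5.026 × 1.328 / 2.335 = 2.859 d⁻¹.

k_a ≈ 2.86 d⁻¹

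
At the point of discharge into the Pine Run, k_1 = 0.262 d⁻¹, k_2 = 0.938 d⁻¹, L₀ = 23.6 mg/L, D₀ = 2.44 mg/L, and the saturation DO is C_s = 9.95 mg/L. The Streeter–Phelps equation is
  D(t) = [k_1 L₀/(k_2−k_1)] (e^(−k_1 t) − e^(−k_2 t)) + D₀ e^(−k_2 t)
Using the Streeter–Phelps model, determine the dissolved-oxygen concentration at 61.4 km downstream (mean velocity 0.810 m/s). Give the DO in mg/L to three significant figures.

Travel time t = x/v = 61.4 km / (0.810 m/s) = 61400 m / 0.810 m/s = 75800 s = 0.8773 d.
k_1 L₀/(k_2−k_1) = 0.262×23.6/(0.938−0.262) = 6.183/0.6760 = 9.147 mg/L.
e^(−k_1 t) = e^(−0.262×0.8773) = 0.7946; e^(−k_2 t) = e^(−0.938×0.8773) = 0.4391.
D = 9.147 × (0.7946 − 0.4391) + 2.44 × 0.4391 = 3.252 + 1.071 = 4.323 mg/L.
DO = C_s − D = 9.95 − 4.323 = 5.627 mg/L.

DO ≈ 5.63 mg/L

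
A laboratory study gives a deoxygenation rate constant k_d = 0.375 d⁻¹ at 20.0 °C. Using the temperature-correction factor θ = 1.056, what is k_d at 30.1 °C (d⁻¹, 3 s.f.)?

k_d(T₂) = k_d(T₁) · θ^(T₂−T₁) = 0.375 × 1.056^(30.1−20.0)
= 0.375 × 1.056^10.1 = 0.375 × 1.734 = 0.6502 d⁻¹.

k_d ≈ 0.650 d⁻¹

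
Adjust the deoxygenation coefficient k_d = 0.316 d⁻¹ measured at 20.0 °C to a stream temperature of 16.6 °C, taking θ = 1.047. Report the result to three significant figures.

k_d(T₂) = k_d(T₁) · θ^(T₂−T₁) = 0.316 × 1.047^(16.6−20.0)
= 0.316 × 1.047^-3.40 = 0.316 × 0.8554 = 0.2703 d⁻¹.

k_d ≈ 0.270 d⁻¹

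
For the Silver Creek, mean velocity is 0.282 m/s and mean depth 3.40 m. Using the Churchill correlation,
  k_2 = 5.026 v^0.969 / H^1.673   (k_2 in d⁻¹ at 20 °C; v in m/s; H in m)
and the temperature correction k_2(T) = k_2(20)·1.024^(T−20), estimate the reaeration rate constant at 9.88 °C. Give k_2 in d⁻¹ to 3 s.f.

k_2(20) = 5.026 × 0.282^0.969 / 3.40^1.673 = 5.026 × 0.2933 / 7.748 = 0.1903 d⁻¹.
k_2(9.88) = 0.1903 × 1.024^(9.88−20) = 0.1903 × 0.7866 = 0.1497 d⁻¹.

k_2 ≈ 0.150 d⁻¹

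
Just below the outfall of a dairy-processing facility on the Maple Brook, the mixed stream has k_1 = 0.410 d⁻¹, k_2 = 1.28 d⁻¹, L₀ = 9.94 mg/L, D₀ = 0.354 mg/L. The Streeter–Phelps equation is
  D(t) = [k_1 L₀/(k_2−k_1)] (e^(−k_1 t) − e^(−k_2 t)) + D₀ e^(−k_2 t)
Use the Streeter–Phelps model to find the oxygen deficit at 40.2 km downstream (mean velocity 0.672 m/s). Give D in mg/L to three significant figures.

Travel time t = x/v = 40.2 km / (0.672 m/s) = 40200 m / 0.672 m/s = 59820 s = 0.6924 d.
k_1 L₀/(k_2−k_1) = 0.410×9.94/(1.28−0.410) = 4.075/0.8700 = 4.684 mg/L.
e^(−k_1 t) = e^(−0.410×0.6924) = 0.7529; e^(−k_2 t) = e^(−1.28×0.6924) = 0.4122.
D = 4.684 × (0.7529 − 0.4122) + 0.354 × 0.4122 = 1.596 + 0.1459 = 1.742 mg/L.

D ≈ 1.74 mg/L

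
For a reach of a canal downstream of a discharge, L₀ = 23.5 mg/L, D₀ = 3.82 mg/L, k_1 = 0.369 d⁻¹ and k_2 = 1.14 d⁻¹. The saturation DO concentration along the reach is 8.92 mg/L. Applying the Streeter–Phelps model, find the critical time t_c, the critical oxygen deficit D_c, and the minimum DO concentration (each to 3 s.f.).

t_c ≈ 0.925 d; D_c ≈ 5.41 mg/L; min DO ≈ 3.51 mg/L

With k_2/k_1 = 3.089 and 1 − D₀(k_2−k_1)/(k_1 L₀) = 0.6604,
t_c = ln(3.089 × 0.6604) / (1.14 − 0.369) = ln(2.040) / 0.7710 = 0.7130/0.7710 = 0.9248 d.
D_c = (k_1/k_2) L₀ e^(−k_1 t_c) = (0.369/1.14) × 23.5 × e^(−0.369×0.9248) = 0.3237 × 23.5 × 0.7109 = 5.407 mg/L.
Minimum DO = C_s − D_c = 8.92 − 5.407 = 3.513 mg/L.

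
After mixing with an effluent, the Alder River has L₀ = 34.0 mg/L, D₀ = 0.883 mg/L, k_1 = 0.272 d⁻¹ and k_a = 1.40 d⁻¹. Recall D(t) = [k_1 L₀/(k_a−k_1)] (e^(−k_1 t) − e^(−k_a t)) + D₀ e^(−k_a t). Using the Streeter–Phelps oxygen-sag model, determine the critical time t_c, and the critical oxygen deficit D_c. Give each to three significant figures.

t_c ≈ 1.35 d; D_c ≈ 4.57 mg/L

With k_a/k_1 = 5.147 and 1 − D₀(k_a−k_1)/(k_1 L₀) = 0.8923,
t_c = ln(5.147 × 0.8923) / (1.40 − 0.272) = ln(4.593) / 1.128 = 1.524/1.128 = 1.351 d.
D_c = (k_1/k_a) L₀ e^(−k_1 t_c) = (0.272/1.40) × 34.0 × e^(−0.272×1.351) = 0.1943 × 34.0 × 0.6924 = 4.574 mg/L.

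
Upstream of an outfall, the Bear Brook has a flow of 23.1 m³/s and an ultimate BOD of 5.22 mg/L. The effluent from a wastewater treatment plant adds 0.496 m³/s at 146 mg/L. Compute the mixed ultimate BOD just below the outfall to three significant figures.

Flow-weighted mixing: C = (Q_r C_r + Q_w C_w)/(Q_r + Q_w)
= (23.1×5.22 + 0.496×146)/(23.1 + 0.496) = 193.0/23.60 = 8.179 mg/L.

8.18 mg/L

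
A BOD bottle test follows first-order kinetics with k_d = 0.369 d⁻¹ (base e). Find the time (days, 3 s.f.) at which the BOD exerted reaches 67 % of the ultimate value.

y/L₀ = 1 − e^(−k_d t) = 0.67 ⇒ e^(−k_d t) = 0.330
t = −ln(0.330) / 0.369 = 1.109 / 0.369 = 3.005 d.

t ≈ 3.00 d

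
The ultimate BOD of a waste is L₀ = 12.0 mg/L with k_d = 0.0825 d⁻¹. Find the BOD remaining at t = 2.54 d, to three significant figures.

L_t = L₀ e^(−k_d t) = 12.0 × e^(−0.0825×2.54) = 12.0 × 0.8109 = 9.731 mg/L.

L ≈ 9.73 mg/L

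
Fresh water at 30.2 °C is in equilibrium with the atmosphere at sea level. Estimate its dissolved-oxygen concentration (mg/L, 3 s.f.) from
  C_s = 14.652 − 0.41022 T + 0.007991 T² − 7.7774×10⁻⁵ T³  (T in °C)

C_s = 14.652 − 0.41022×30.2 + 0.007991×30.2² − 7.7774×10⁻⁵×30.2³ = 7.409 mg/L.

C_s ≈ 7.41 mg/L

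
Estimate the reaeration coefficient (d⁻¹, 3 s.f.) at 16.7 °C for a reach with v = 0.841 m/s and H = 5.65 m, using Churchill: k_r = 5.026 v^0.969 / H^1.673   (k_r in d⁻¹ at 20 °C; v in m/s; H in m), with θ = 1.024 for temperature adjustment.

k_r(20) = 5.026 × 0.841^0.969 / 5.65^1.673 = 5.026 × 0.8455 / 18.12 = 0.2345 d⁻¹.
k_r(16.7) = 0.2345 × 1.024^(16.7−20) = 0.2345 × 0.9247 = 0.2169 d⁻¹.

k_r ≈ 0.217 d⁻¹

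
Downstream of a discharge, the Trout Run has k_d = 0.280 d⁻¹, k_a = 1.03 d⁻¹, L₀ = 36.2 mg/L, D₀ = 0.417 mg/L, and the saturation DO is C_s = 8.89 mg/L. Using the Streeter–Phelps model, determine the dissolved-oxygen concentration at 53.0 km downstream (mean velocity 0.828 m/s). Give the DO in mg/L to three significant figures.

DO ≈ 4.01 mg/L

Travel time t = x/v = 53.0 km / (0.828 m/s) = 53000 m / 0.828 m/s = 64010 s = 0.7409 d.
k_d L₀/(k_a−k_d) = 0.280×36.2/(1.03−0.280) = 10.14/0.7500 = 13.51 mg/L.
e^(−k_d t) = e^(−0.280×0.7409) = 0.8127; e^(−k_a t) = e^(−1.03×0.7409) = 0.4662.
D = 13.51 × (0.8127 − 0.4662) + 0.417 × 0.4662 = 4.682 + 0.1944 = 4.876 mg/L.
DO = C_s − D = 8.89 − 4.876 = 4.014 mg/L.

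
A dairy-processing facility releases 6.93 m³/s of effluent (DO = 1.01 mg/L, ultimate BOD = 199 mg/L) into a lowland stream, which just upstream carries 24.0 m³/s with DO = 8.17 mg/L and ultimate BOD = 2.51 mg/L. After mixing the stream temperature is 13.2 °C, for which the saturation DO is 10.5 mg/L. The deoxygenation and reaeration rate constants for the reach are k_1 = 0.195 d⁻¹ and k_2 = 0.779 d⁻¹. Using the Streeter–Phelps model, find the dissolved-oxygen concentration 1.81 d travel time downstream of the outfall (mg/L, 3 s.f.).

DO ≈ 2.42 mg/L

Mixed DO = (24.0×8.17 + 6.93×1.01)/(24.0+6.93) = 203.1/30.93 = 6.566 mg/L.
Mixed L₀ = (24.0×2.51 + 6.93×199)/(30.93) = 1439/30.93 = 46.53 mg/L.
Initial deficit D₀ = C_s − DO₀ = 10.5 − 6.566 = 3.934 mg/L.
D(1.81) = [0.195×46.53/(0.779−0.195)](e^(−0.195×1.81) − e^(−0.779×1.81)) + 3.934 e^(−0.779×1.81)
= 15.54 × (0.7026 − 0.2441) + 3.934 × 0.2441 = 8.084 mg/L.
DO = 10.5 − 8.084 = 2.416 mg/L.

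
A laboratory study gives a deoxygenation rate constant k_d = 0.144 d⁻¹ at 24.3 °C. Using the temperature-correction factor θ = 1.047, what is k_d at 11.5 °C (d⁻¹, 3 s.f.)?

k_d(T₂) = k_d(T₁) · θ^(T₂−T₁) = 0.144 × 1.047^(11.5−24.3)
= 0.144 × 1.047^-12.8 = 0.144 × 0.5555 = 0.07999 d⁻¹.

k_d ≈ 0.0800 d⁻¹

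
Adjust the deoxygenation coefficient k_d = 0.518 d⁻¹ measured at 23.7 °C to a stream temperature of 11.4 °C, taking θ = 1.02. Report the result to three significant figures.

k_d ≈ 0.406 d⁻¹

k_d(T₂) = k_d(T₁) · θ^(T₂−T₁) = 0.518 × 1.02^(11.4−23.7)
= 0.518 × 1.02^-12.3 = 0.518 × 0.7838 = 0.4060 d⁻¹.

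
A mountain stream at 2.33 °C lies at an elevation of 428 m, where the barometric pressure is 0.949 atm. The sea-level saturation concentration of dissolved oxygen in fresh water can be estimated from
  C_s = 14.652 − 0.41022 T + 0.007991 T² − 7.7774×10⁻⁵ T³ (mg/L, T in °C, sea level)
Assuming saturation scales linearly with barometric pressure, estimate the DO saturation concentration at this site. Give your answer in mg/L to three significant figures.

C_s ≈ 13.0 mg/L

At sea level: C_s = 14.652 − 0.41022×2.33 + 0.007991×2.33² − 7.7774×10⁻⁵×2.33³ = 13.74 mg/L.
Pressure correction: C_s' = 13.74 × 0.949 = 13.04 mg/L.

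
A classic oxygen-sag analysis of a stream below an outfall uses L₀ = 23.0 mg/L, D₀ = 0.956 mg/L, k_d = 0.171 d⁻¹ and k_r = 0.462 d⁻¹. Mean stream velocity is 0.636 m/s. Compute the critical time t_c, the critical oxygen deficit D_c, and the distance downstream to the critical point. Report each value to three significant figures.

t_c = [1/(k_r−k_d)] ln[(k_r/k_d)(1 − D₀(k_r−k_d)/(k_d L₀))]
= [1/(0.462−0.171)] ln[(0.462/0.171)(1 − 0.956×0.2910/(0.171×23.0))]
= (1/0.2910) ln[2.702 × 0.9293] = 3.436 × ln(2.511) = 3.436 × 0.9205 = 3.163 d.
L(t_c) = L₀ e^(−k_d t_c) = 23.0 × 0.5822 = 13.39 mg/L, and at the critical point k_r D_c = k_d L, so D_c = (0.171/0.462) × 13.39 = 4.956 mg/L.
x_c = v t_c = 0.636 m/s × 3.163 d × 86400 s/d = 173800 m ≈ 174 km.

t_c ≈ 3.16 d; D_c ≈ 4.96 mg/L; x_c ≈ 174 km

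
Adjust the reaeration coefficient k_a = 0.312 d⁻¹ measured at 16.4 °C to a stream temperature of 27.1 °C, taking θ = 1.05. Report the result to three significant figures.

k_a(T₂) = k_a(T₁) · θ^(T₂−T₁) = 0.312 × 1.05^(27.1−16.4)
= 0.312 × 1.05^10.7 = 0.312 × 1.685 = 0.5259 d⁻¹.

k_a ≈ 0.526 d⁻¹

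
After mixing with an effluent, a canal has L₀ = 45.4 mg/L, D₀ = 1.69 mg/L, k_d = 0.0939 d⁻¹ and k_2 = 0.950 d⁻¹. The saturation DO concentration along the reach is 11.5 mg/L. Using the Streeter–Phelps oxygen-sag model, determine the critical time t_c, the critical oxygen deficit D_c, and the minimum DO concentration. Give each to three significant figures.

With k_2/k_d = 10.12 and 1 − D₀(k_2−k_d)/(k_d L₀) = 0.6606,
t_c = ln(10.12 × 0.6606) / (0.950 − 0.0939) = ln(6.684) / 0.8561 = 1.900/0.8561 = 2.219 d.
L(t_c) = L₀ e^(−k_d t_c) = 45.4 × 0.8119 = 36.86 mg/L, and at the critical point k_2 D_c = k_d L, so D_c = (0.0939/0.950) × 36.86 = 3.643 mg/L.
Minimum DO = C_s − D_c = 11.5 − 3.643 = 7.857 mg/L.

t_c ≈ 2.22 d; D_c ≈ 3.64 mg/L; min DO ≈ 7.86 mg/L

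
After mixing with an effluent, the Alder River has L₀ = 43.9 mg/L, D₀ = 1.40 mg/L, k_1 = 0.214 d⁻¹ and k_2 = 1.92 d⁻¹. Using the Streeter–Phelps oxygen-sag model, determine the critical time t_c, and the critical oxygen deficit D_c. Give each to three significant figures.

t_c ≈ 1.11 d; D_c ≈ 3.86 mg/L

With k_2/k_1 = 8.972 and 1 − D₀(k_2−k_1)/(k_1 L₀) = 0.7458,
t_c = ln(8.972 × 0.7458) / (1.92 − 0.214) = ln(6.691) / 1.706 = 1.901/1.706 = 1.114 d.
D_c = (k_1/k_2) L₀ e^(−k_1 t_c) = (0.214/1.92) × 43.9 × e^(−0.214×1.114) = 0.1115 × 43.9 × 0.7879 = 3.855 mg/L.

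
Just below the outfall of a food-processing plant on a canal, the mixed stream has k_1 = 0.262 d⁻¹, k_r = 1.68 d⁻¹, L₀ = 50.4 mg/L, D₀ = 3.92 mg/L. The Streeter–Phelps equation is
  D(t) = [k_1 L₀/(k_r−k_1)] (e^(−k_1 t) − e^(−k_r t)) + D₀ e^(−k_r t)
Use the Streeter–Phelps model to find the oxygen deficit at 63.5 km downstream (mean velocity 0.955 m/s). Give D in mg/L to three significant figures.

Travel time t = x/v = 63.5 km / (0.955 m/s) = 63500 m / 0.955 m/s = 66490 s = 0.7696 d.
k_1 L₀/(k_r−k_1) = 0.262×50.4/(1.68−0.262) = 13.20/1.418 = 9.312 mg/L.
e^(−k_1 t) = e^(−0.262×0.7696) = 0.8174; e^(−k_r t) = e^(−1.68×0.7696) = 0.2745.
D = 9.312 × (0.8174 − 0.2745) + 3.92 × 0.2745 = 5.056 + 1.076 = 6.132 mg/L.

D ≈ 6.13 mg/L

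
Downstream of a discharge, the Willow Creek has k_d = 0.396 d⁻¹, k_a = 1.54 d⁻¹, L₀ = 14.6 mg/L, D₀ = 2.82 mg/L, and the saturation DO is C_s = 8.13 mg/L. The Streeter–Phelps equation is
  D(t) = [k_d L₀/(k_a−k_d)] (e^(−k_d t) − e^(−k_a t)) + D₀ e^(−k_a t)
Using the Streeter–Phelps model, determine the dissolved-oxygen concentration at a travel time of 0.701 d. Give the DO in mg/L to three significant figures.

k_d L₀/(k_a−k_d) = 0.396×14.6/(1.54−0.396) = 5.782/1.144 = 5.054 mg/L.
e^(−k_d t) = e^(−0.396×0.7010) = 0.7576; e^(−k_a t) = e^(−1.54×0.7010) = 0.3398.
D = 5.054 × (0.7576 − 0.3398) + 2.82 × 0.3398 = 2.112 + 0.9581 = 3.070 mg/L.
DO = C_s − D = 8.13 − 3.070 = 5.060 mg/L.

DO ≈ 5.06 mg/L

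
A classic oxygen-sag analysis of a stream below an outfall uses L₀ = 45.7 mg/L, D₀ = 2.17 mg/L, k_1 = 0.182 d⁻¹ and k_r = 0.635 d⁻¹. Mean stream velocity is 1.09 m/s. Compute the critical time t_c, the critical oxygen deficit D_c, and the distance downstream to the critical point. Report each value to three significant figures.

t_c ≈ 2.48 d; D_c ≈ 8.34 mg/L; x_c ≈ 234 km

With k_r/k_1 = 3.489 and 1 − D₀(k_r−k_1)/(k_1 L₀) = 0.8818,
t_c = ln(3.489 × 0.8818) / (0.635 − 0.182) = ln(3.077) / 0.4530 = 1.124/0.4530 = 2.481 d.
D_c = (k_1/k_r) L₀ e^(−k_1 t_c) = (0.182/0.635) × 45.7 × e^(−0.182×2.481) = 0.2866 × 45.7 × 0.6367 = 8.339 mg/L.
x_c = v t_c = 1.09 m/s × 2.481 d × 86400 s/d = 233600 m ≈ 234 km.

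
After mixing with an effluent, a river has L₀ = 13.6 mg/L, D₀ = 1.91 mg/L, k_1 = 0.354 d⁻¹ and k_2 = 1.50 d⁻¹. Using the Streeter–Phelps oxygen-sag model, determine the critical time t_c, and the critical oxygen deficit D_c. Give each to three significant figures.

At the critical point dD/dt = 0, so k_1 L₀ e^(−k_1 t) = k_2 D. Substituting D(t) from the Streeter–Phelps equation and solving for t gives
t_c = ln[(k_2/k_1)(1 − D₀(k_2−k_1)/(k_1 L₀))] / (k_2−k_1).
Here k_2−k_1 = 1.146 d⁻¹ and 1 − D₀(k_2−k_1)/(k_1 L₀) = 1 − 1.91×1.146/(0.354×13.6) = 0.5454, so
t_c = ln(4.237 × 0.5454) / 1.146 = 0.8376 / 1.146 = 0.7309 d.
D_c = (k_1/k_2) L₀ e^(−k_1 t_c) = (0.354/1.50) × 13.6 × e^(−0.354×0.7309) = 0.2360 × 13.6 × 0.7720 = 2.478 mg/L.

t_c ≈ 0.731 d; D_c ≈ 2.48 mg/L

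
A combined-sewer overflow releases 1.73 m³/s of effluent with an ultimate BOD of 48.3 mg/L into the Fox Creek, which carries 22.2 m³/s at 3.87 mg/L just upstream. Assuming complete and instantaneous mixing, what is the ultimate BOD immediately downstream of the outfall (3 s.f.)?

Flow-weighted mixing: C = (Q_r C_r + Q_w C_w)/(Q_r + Q_w)
= (22.2×3.87 + 1.73×48.3)/(22.2 + 1.73) = 169.5/23.93 = 7.082 mg/L.

7.08 mg/L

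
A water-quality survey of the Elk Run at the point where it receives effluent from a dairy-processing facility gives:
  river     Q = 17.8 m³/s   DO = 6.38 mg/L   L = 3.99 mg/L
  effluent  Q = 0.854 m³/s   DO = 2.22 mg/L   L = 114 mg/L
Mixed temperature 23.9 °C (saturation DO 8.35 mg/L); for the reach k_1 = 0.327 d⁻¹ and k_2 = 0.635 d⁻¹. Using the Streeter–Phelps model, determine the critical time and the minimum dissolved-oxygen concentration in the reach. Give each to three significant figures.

t_c ≈ 1.33 d; minimum DO ≈ 5.34 mg/L

Mixed DO = (17.8×6.38 + 0.854×2.22)/(17.8+0.854) = 115.5/18.65 = 6.190 mg/L.
Mixed L₀ = (17.8×3.99 + 0.854×114)/(18.65) = 168.4/18.65 = 9.026 mg/L.
Initial deficit D₀ = C_s − DO₀ = 8.35 − 6.190 = 2.160 mg/L.
t_c = (1/0.3080) ln[(0.635/0.327)(1 − 2.160×0.3080/(0.327×9.026))] = 3.247 × ln(1.504) = 1.325 d.
D_c = (0.327/0.635) × 9.026 × e^(−0.327×1.325) = 0.5150 × 9.026 × 0.6483 = 3.013 mg/L.
Minimum DO = 8.35 − 3.013 = 5.337 mg/L.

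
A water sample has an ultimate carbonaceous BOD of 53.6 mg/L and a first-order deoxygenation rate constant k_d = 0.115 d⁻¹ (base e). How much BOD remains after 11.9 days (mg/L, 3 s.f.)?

L_t = L₀ e^(−k_d t) = 53.6 × e^(−0.115×11.9) = 53.6 × 0.2545 = 13.64 mg/L.

L ≈ 13.6 mg/L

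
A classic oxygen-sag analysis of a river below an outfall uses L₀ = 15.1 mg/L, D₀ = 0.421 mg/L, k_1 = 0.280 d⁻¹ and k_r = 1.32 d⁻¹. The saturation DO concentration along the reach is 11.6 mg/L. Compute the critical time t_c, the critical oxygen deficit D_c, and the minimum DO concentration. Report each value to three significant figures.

With k_r/k_1 = 4.714 and 1 − D₀(k_r−k_1)/(k_1 L₀) = 0.8964,
t_c = ln(4.714 × 0.8964) / (1.32 − 0.280) = ln(4.226) / 1.040 = 1.441/1.040 = 1.386 d.
L(t_c) = L₀ e^(−k_1 t_c) = 15.1 × 0.6784 = 10.24 mg/L, and at the critical point k_r D_c = k_1 L, so D_c = (0.280/1.32) × 10.24 = 2.173 mg/L.
Minimum DO = C_s − D_c = 11.6 − 2.173 = 9.427 mg/L.

t_c ≈ 1.39 d; D_c ≈ 2.17 mg/L; min DO ≈ 9.43 mg/L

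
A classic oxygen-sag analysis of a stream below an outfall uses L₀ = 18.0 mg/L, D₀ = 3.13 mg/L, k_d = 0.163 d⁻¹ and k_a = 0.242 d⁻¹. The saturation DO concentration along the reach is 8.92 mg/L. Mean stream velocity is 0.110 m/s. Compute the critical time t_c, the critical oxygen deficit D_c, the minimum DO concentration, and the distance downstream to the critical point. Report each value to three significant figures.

t_c ≈ 3.89 d; D_c ≈ 6.43 mg/L; min DO ≈ 2.49 mg/L; x_c ≈ 37.0 km

With k_a/k_d = 1.485 and 1 − D₀(k_a−k_d)/(k_d L₀) = 0.9157,
t_c = ln(1.485 × 0.9157) / (0.242 − 0.163) = ln(1.360) / 0.07900 = 0.3071/0.07900 = 3.888 d.
D_c = (k_d/k_a) L₀ e^(−k_d t_c) = (0.163/0.242) × 18.0 × e^(−0.163×3.888) = 0.6736 × 18.0 × 0.5306 = 6.433 mg/L.
Minimum DO = C_s − D_c = 8.92 − 6.433 = 2.487 mg/L.
x_c = v t_c = 0.110 m/s × 3.888 d × 86400 s/d = 36950 m ≈ 37.0 km.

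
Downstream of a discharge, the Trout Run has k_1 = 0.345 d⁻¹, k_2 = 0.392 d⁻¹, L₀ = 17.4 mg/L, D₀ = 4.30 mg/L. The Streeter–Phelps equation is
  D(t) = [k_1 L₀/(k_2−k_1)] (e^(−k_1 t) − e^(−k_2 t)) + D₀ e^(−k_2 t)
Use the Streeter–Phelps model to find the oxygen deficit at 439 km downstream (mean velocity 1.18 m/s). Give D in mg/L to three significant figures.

Travel time t = x/v = 439 km / (1.18 m/s) = 439000 m / 1.18 m/s = 372000 s = 4.306 d.
k_1 L₀/(k_2−k_1) = 0.345×17.4/(0.392−0.345) = 6.003/0.04700 = 127.7 mg/L.
e^(−k_1 t) = e^(−0.345×4.306) = 0.2264; e^(−k_2 t) = e^(−0.392×4.306) = 0.1849.
D = 127.7 × (0.2264 − 0.1849) + 4.30 × 0.1849 = 5.297 + 0.7951 = 6.093 mg/L.

D ≈ 6.09 mg/L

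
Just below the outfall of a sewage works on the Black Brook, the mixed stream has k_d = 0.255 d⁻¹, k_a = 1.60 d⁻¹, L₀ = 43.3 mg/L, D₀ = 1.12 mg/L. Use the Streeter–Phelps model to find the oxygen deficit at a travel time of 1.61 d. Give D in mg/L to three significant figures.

D ≈ 4.91 mg/L

k_d L₀/(k_a−k_d) = 0.255×43.3/(1.60−0.255) = 11.04/1.345 = 8.209 mg/L.
e^(−k_d t) = e^(−0.255×1.610) = 0.6633; e^(−k_a t) = e^(−1.60×1.610) = 0.07608.
D = 8.209 × (0.6633 − 0.07608) + 1.12 × 0.07608 = 4.821 + 0.08521 = 4.906 mg/L.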